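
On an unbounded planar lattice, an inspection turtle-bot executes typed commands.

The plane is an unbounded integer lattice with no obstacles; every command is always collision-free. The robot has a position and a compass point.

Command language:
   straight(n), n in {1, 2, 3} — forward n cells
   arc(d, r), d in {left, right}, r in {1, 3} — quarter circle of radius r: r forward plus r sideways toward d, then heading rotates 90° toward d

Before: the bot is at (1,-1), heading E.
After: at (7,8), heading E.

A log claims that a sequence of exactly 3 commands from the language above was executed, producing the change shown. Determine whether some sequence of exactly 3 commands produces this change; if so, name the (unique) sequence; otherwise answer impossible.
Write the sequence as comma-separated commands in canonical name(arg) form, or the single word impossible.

key: order matters: swapping arc(left, 3) and arc(right, 3) lands elsewhere
begin: at (1,-1), heading E
[1] after arc(left, 3): at (4,2), heading N
[2] after straight(3): at (4,5), heading N
[3] after arc(right, 3): at (7,8), heading E
all 343 alternatives checked — unique.

arc(left, 3), straight(3), arc(right, 3)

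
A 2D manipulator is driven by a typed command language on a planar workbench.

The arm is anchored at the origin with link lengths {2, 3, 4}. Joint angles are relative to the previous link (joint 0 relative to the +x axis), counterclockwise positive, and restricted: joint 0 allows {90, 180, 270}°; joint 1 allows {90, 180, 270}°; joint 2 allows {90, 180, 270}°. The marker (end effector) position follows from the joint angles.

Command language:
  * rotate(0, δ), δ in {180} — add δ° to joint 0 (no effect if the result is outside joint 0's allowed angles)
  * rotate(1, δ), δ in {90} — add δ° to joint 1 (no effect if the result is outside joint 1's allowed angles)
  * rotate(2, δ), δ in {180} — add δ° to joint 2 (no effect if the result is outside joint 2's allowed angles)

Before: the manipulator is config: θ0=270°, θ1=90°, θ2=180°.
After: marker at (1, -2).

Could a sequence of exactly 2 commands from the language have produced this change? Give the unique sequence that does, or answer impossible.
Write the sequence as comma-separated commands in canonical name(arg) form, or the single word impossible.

rotate(1, 90), rotate(1, 90)

start: config: θ0=270°, θ1=90°, θ2=180°
step 1 (rotate(1, 90)): config: θ0=270°, θ1=180°, θ2=180°
step 2 (rotate(1, 90)): config: θ0=270°, θ1=270°, θ2=180°
no rival 2-sequence matches.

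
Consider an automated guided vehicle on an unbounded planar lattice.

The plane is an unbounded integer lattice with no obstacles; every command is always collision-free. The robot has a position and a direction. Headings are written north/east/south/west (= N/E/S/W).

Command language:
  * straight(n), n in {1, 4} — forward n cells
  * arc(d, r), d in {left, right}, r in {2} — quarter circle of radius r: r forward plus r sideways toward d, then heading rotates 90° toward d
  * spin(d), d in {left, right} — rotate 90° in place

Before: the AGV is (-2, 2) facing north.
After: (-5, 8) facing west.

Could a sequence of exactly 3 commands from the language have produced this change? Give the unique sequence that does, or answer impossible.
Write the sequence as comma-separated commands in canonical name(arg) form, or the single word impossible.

straight(4), arc(left, 2), straight(1)

key: order matters: swapping straight(4) and straight(1) lands elsewhere
initial: (-2, 2) facing north
step 1 (straight(4)): (-2, 6) facing north
step 2 (arc(left, 2)): (-4, 8) facing west
step 3 (straight(1)): (-5, 8) facing west
no rival 3-sequence matches.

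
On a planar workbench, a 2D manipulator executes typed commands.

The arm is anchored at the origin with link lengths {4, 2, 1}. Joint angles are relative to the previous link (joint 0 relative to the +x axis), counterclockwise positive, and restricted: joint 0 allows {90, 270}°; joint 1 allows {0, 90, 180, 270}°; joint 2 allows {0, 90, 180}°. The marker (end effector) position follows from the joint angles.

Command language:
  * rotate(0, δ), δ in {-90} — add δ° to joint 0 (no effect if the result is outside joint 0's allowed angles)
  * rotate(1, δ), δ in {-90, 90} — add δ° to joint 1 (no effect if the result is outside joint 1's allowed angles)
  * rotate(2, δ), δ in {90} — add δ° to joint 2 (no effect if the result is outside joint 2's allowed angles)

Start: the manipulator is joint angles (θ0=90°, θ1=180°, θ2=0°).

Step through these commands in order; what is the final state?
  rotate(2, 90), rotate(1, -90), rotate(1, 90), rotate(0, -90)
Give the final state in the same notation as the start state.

begin: joint angles (θ0=90°, θ1=180°, θ2=0°)
1. rotate(2, 90) → joint angles (θ0=90°, θ1=180°, θ2=90°)
2. rotate(1, -90) → joint angles (θ0=90°, θ1=90°, θ2=90°)
3. rotate(1, 90) → joint angles (θ0=90°, θ1=180°, θ2=90°)
4. rotate(0, -90) → joint angles (θ0=90°, θ1=180°, θ2=90°)

joint angles (θ0=90°, θ1=180°, θ2=90°)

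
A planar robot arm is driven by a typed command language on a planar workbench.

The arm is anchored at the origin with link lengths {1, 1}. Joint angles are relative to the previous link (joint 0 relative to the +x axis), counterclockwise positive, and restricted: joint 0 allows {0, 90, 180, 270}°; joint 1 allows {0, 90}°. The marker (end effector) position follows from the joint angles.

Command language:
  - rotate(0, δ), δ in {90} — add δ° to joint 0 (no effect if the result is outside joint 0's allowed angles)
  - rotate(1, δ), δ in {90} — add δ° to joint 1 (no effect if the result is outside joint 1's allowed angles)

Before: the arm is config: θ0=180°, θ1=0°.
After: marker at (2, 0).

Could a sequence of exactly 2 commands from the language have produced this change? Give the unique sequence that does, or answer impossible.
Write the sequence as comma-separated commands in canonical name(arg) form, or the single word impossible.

initial: config: θ0=180°, θ1=0°
[1] after rotate(0, 90): config: θ0=270°, θ1=0°
[2] after rotate(0, 90): config: θ0=0°, θ1=0°
no other 2-command option fits: unique.

rotate(0, 90), rotate(0, 90)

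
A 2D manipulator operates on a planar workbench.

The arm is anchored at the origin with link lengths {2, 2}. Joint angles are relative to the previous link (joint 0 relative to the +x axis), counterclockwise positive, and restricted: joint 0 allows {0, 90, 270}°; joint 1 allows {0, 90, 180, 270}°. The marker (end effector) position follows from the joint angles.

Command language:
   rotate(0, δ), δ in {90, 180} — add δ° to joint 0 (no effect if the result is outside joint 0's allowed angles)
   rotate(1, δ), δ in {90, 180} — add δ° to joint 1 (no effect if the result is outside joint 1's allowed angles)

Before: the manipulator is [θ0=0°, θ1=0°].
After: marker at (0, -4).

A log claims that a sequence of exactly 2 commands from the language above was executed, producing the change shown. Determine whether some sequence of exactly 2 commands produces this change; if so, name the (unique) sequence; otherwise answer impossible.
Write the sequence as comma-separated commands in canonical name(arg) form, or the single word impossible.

key: order matters: swapping rotate(0, 90) and rotate(0, 180) lands elsewhere
initial: [θ0=0°, θ1=0°]
[1] after rotate(0, 90): [θ0=90°, θ1=0°]
[2] after rotate(0, 180): [θ0=270°, θ1=0°]
no other 2-command option fits: unique.

rotate(0, 90), rotate(0, 180)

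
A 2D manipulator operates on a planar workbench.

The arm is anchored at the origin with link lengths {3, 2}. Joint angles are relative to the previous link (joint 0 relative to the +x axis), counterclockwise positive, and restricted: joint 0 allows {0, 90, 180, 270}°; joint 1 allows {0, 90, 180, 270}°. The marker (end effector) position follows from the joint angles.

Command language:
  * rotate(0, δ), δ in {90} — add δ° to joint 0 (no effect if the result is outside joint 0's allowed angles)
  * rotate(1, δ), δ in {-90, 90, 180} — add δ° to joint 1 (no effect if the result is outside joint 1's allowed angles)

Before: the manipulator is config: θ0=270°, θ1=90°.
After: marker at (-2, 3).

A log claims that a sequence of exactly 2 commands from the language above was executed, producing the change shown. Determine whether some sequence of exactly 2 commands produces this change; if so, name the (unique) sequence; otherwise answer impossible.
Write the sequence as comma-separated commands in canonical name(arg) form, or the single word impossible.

rotate(0, 90), rotate(0, 90)

from: config: θ0=270°, θ1=90°
1. rotate(0, 90) → config: θ0=0°, θ1=90°
2. rotate(0, 90) → config: θ0=90°, θ1=90°
all 16 alternatives checked — unique.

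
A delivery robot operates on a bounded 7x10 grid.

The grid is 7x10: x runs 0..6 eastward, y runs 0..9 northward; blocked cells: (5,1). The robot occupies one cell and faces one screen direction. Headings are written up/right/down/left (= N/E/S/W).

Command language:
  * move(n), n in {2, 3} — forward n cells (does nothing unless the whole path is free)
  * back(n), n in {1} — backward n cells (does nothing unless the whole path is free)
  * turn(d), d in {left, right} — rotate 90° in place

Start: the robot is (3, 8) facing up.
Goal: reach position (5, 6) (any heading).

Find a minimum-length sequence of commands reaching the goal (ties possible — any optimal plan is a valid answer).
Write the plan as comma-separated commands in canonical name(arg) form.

start: (3, 8) facing up
1. turn(right) → (3, 8) facing right
2. move(2) → (5, 8) facing right
3. turn(right) → (5, 8) facing down
4. move(2) → (5, 6) facing down
shorter routes all fall short; 4 is best.

turn(right), move(2), turn(right), move(2)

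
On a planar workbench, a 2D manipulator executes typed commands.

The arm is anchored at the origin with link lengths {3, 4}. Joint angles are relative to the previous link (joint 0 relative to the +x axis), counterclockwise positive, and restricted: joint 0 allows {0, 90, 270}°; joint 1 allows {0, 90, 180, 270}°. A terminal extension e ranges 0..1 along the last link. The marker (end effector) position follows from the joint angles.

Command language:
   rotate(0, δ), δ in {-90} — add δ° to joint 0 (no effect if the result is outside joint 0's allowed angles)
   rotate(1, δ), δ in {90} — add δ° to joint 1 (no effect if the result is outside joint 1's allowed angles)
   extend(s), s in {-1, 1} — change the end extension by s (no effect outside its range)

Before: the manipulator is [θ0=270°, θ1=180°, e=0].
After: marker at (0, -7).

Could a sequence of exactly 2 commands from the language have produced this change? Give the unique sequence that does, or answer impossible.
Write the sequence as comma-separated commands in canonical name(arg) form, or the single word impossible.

rotate(1, 90), rotate(1, 90)

start: [θ0=270°, θ1=180°, e=0]
step 1 (rotate(1, 90)): [θ0=270°, θ1=270°, e=0]
step 2 (rotate(1, 90)): [θ0=270°, θ1=0°, e=0]
no rival 2-sequence matches.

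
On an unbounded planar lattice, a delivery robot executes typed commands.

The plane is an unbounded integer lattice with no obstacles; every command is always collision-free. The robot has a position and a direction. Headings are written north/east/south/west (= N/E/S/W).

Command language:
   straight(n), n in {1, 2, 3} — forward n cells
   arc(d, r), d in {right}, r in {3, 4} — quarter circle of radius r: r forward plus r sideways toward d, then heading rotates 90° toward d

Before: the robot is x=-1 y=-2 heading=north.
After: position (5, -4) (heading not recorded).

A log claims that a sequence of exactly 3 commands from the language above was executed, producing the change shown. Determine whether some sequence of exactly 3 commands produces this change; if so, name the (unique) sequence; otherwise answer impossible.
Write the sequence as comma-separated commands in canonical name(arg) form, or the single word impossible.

arc(right, 3), arc(right, 3), straight(2)

key: running straight(2) before arc(right, 3) would end elsewhere — order is forced
t0: x=-1 y=-2 heading=north
1. arc(right, 3) → x=2 y=1 heading=east
2. arc(right, 3) → x=5 y=-2 heading=south
3. straight(2) → x=5 y=-4 heading=south
no rival 3-sequence matches.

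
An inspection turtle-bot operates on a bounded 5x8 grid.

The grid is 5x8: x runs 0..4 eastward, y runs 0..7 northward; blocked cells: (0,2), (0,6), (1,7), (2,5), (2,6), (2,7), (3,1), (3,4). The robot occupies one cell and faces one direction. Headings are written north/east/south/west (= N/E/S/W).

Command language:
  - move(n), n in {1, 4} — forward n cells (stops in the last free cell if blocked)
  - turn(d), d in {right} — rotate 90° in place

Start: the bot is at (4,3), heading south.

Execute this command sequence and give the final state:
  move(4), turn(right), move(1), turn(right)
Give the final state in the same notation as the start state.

at (3,0), heading north

t0: at (4,3), heading south
t=1 move(4) ⇒ at (4,0), heading south
t=2 turn(right) ⇒ at (4,0), heading west
t=3 move(1) ⇒ at (3,0), heading west
t=4 turn(right) ⇒ at (3,0), heading north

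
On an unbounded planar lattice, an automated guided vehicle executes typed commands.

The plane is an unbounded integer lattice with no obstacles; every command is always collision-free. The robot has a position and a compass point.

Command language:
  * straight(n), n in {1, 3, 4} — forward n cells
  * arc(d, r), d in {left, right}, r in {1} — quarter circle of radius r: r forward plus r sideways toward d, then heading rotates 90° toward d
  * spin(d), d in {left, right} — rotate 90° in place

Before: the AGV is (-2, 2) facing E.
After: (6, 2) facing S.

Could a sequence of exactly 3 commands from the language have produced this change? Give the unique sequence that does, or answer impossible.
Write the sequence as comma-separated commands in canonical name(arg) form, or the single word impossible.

key: cell and facing (now S) both changed — the 3 commands mix motion and turning
begin: (-2, 2) facing E
t=1 straight(4) ⇒ (2, 2) facing E
t=2 straight(4) ⇒ (6, 2) facing E
t=3 spin(right) ⇒ (6, 2) facing S
uniquely the one of 343 3-step routes that fits.

straight(4), straight(4), spin(right)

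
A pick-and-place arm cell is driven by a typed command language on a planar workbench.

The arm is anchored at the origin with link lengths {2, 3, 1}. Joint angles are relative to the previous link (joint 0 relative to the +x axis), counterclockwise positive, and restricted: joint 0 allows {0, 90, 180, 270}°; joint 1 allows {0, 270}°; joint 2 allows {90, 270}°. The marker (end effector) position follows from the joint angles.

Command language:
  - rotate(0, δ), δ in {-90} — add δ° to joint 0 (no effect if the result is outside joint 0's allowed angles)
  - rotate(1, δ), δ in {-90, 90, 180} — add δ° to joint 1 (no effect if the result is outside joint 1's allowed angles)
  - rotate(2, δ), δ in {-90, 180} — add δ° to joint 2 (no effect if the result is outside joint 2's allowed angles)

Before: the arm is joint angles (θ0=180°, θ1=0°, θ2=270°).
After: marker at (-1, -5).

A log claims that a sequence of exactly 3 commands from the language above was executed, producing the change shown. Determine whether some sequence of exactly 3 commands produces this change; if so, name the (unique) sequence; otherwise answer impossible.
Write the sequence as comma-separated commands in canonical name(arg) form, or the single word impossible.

from: joint angles (θ0=180°, θ1=0°, θ2=270°)
[1] after rotate(0, -90): joint angles (θ0=90°, θ1=0°, θ2=270°)
[2] after rotate(0, -90): joint angles (θ0=0°, θ1=0°, θ2=270°)
[3] after rotate(0, -90): joint angles (θ0=270°, θ1=0°, θ2=270°)
no rival 3-sequence matches.

rotate(0, -90), rotate(0, -90), rotate(0, -90)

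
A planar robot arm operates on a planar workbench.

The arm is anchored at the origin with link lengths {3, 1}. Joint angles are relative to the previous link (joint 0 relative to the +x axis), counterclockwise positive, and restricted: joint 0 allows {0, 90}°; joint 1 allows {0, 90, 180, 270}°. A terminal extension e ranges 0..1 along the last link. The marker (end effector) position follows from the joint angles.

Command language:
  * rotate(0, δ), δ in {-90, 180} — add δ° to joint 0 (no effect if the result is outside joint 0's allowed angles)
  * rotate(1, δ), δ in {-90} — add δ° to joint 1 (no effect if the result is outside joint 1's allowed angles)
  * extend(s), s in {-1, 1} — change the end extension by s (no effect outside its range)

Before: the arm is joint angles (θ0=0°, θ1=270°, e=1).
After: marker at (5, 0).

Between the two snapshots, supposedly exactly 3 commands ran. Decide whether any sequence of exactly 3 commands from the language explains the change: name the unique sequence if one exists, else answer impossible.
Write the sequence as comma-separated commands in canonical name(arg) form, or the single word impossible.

rotate(1, -90), rotate(1, -90), rotate(1, -90)

from: joint angles (θ0=0°, θ1=270°, e=1)
t=1 rotate(1, -90) ⇒ joint angles (θ0=0°, θ1=180°, e=1)
t=2 rotate(1, -90) ⇒ joint angles (θ0=0°, θ1=90°, e=1)
t=3 rotate(1, -90) ⇒ joint angles (θ0=0°, θ1=0°, e=1)
no rival 3-sequence matches.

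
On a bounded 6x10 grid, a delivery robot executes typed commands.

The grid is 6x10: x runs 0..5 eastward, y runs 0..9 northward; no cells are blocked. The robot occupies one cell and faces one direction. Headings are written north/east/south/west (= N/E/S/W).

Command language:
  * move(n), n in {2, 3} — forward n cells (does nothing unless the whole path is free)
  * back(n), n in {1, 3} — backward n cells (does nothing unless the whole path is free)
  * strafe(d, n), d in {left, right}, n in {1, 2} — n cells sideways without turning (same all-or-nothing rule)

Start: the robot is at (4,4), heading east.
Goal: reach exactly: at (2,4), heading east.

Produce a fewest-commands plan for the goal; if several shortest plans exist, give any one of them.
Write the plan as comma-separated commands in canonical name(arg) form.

back(1), back(1)

start: at (4,4), heading east
1. back(1) → at (3,4), heading east
2. back(1) → at (2,4), heading east
minimal: 2 command(s), checked below 2.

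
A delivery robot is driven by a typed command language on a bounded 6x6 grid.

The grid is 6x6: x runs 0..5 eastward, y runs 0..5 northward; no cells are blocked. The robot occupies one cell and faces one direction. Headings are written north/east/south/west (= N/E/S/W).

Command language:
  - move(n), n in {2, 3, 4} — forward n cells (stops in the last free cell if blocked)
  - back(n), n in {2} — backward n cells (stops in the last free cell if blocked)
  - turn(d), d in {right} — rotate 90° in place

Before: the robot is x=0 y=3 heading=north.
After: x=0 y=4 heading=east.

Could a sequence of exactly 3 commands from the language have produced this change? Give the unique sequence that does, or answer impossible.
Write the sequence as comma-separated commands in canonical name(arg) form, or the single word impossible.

key: cell and facing (now E) both changed — the 3 commands mix motion and turning
start: x=0 y=3 heading=north
t=1 back(2) ⇒ x=0 y=1 heading=north
t=2 move(3) ⇒ x=0 y=4 heading=north
t=3 turn(right) ⇒ x=0 y=4 heading=east
all 125 alternatives checked — unique.

back(2), move(3), turn(right)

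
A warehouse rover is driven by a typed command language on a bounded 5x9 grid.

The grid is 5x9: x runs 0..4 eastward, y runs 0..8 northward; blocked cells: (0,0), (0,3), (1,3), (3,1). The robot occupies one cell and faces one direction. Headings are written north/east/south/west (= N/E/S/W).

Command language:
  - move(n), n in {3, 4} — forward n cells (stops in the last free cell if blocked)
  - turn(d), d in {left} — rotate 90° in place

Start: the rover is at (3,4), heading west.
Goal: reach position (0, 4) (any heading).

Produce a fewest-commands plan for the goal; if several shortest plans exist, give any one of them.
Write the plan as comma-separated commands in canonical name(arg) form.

move(4)

initial: at (3,4), heading west
1. move(4) → at (0,4), heading west
shorter routes all fall short; 1 is best.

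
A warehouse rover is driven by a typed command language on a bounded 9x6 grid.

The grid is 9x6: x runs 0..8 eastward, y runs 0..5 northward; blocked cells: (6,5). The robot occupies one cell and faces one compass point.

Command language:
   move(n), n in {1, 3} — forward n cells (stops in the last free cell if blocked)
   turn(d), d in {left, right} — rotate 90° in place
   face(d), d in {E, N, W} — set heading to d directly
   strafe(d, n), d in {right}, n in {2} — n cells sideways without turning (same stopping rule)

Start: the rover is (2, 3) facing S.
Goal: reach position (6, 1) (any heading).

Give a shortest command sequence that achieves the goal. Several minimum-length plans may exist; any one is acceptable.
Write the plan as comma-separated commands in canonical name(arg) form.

face(E), strafe(right, 2), move(3), move(1)

start: (2, 3) facing S
1. face(E) → (2, 3) facing E
2. strafe(right, 2) → (2, 1) facing E
3. move(3) → (5, 1) facing E
4. move(1) → (6, 1) facing E
minimal: 4 command(s), checked below 4.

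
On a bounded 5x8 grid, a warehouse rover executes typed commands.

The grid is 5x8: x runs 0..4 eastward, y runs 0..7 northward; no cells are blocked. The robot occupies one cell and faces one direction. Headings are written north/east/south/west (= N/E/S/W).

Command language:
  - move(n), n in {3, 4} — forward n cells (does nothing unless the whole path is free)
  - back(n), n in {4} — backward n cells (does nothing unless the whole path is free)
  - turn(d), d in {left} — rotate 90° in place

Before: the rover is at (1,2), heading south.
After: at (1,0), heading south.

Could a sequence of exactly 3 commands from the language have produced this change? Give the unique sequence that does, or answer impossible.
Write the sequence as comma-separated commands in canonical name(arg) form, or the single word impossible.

key: running move(3) before back(4) would end elsewhere — order is forced
start: at (1,2), heading south
[1] after back(4): at (1,6), heading south
[2] after move(3): at (1,3), heading south
[3] after move(3): at (1,0), heading south
no rival 3-sequence matches.

back(4), move(3), move(3)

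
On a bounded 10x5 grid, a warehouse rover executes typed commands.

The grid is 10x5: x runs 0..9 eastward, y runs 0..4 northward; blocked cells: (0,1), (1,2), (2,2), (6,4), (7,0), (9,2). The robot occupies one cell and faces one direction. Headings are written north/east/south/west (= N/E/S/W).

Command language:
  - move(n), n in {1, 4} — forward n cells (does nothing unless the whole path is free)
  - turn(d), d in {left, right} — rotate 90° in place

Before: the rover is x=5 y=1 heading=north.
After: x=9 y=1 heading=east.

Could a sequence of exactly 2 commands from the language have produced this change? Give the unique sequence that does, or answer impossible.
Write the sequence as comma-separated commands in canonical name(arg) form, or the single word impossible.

key: running move(4) before turn(right) would end elsewhere — order is forced
start: x=5 y=1 heading=north
step 1 (turn(right)): x=5 y=1 heading=east
step 2 (move(4)): x=9 y=1 heading=east
uniquely the one of 16 2-step routes that fits.

turn(right), move(4)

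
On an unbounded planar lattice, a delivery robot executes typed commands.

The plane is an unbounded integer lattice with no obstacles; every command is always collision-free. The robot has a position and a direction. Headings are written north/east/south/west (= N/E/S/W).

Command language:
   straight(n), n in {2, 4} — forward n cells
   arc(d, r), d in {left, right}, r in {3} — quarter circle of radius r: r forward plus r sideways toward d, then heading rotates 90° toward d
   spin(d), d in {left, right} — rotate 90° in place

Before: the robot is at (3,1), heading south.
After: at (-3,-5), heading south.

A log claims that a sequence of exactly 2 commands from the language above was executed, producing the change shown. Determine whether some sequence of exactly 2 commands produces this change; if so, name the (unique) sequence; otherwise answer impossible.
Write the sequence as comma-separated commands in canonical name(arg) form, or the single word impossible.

arc(right, 3), arc(left, 3)

key: still facing S at the end — net rotation zero over 2 steps
initial: at (3,1), heading south
t=1 arc(right, 3) ⇒ at (0,-2), heading west
t=2 arc(left, 3) ⇒ at (-3,-5), heading south
no rival 2-sequence matches.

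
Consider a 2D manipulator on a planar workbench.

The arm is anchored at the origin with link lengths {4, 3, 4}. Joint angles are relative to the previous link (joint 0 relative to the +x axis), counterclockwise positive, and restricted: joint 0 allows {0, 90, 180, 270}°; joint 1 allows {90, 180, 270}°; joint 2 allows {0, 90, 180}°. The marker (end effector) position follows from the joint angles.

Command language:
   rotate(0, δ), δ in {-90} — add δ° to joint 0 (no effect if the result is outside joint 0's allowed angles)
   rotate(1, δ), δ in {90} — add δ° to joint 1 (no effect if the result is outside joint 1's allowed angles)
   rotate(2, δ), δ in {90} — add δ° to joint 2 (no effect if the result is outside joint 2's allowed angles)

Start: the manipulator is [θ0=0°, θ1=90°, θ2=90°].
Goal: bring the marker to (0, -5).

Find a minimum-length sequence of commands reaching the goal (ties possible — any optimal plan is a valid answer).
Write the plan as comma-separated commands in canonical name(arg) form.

from: [θ0=0°, θ1=90°, θ2=90°]
[1] after rotate(2, 90): [θ0=0°, θ1=90°, θ2=180°]
[2] after rotate(1, 90): [θ0=0°, θ1=180°, θ2=180°]
[3] after rotate(0, -90): [θ0=270°, θ1=180°, θ2=180°]
nothing shorter than 3 reaches the goal.

rotate(2, 90), rotate(1, 90), rotate(0, -90)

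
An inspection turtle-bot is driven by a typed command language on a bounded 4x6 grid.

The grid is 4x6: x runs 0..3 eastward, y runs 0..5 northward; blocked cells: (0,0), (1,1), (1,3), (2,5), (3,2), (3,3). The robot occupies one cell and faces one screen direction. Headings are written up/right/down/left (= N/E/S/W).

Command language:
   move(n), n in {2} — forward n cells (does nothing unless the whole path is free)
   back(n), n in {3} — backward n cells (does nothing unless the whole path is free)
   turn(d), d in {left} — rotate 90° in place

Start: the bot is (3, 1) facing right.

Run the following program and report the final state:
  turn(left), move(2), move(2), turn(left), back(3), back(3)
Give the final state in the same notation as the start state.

(3, 1) facing left

from: (3, 1) facing right
step 1 (turn(left)): (3, 1) facing up
step 2 (move(2)): (3, 1) facing up
step 3 (move(2)): (3, 1) facing up
step 4 (turn(left)): (3, 1) facing left
step 5 (back(3)): (3, 1) facing left
step 6 (back(3)): (3, 1) facing left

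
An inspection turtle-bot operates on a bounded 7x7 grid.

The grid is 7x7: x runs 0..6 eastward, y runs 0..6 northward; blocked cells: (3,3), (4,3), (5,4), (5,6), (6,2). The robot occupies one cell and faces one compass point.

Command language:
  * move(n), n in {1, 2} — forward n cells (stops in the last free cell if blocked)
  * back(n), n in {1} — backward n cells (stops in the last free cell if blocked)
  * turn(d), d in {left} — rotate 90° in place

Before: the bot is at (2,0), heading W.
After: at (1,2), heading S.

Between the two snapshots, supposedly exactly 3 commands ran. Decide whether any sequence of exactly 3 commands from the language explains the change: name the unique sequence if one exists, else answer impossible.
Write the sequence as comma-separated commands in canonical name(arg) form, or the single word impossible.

impossible

every 3-command combo misses the target.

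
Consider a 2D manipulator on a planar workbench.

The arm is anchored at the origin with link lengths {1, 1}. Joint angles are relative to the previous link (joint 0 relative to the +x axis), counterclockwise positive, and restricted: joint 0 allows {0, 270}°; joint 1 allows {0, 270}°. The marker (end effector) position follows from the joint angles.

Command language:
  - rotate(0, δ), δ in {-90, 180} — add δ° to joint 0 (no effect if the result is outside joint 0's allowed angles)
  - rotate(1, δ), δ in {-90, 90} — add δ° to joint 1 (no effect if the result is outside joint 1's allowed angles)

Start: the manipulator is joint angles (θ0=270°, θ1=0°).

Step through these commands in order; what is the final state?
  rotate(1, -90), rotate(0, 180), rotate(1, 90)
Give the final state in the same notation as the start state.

joint angles (θ0=270°, θ1=0°)

start: joint angles (θ0=270°, θ1=0°)
t=1 rotate(1, -90) ⇒ joint angles (θ0=270°, θ1=270°)
t=2 rotate(0, 180) ⇒ joint angles (θ0=270°, θ1=270°)
t=3 rotate(1, 90) ⇒ joint angles (θ0=270°, θ1=0°)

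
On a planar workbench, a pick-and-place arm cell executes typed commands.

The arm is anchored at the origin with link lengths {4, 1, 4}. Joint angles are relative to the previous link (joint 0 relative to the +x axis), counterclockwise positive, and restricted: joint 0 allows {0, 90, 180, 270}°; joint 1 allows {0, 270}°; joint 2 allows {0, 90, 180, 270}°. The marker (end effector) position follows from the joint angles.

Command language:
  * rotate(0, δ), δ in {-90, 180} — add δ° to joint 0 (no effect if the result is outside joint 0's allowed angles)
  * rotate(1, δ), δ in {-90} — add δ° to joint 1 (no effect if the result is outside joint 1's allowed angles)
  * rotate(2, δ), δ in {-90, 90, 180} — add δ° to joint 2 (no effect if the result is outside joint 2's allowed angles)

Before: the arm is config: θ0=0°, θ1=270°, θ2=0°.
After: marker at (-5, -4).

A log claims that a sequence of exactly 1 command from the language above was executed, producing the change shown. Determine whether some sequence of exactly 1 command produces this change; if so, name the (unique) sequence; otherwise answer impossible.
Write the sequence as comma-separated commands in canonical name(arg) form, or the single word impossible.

rotate(0, -90)

initial: config: θ0=0°, θ1=270°, θ2=0°
1. rotate(0, -90) → config: θ0=270°, θ1=270°, θ2=0°
all 6 alternatives checked — unique.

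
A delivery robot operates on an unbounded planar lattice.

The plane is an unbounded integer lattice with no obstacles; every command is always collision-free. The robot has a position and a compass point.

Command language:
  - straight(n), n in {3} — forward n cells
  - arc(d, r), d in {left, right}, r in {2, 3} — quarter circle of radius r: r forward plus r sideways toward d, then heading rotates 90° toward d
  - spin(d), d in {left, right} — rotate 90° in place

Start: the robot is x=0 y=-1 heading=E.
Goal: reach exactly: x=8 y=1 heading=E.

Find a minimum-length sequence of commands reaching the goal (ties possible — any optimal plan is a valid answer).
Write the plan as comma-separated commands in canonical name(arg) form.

spin(left), arc(right, 2), straight(3), straight(3)

t0: x=0 y=-1 heading=E
1. spin(left) → x=0 y=-1 heading=N
2. arc(right, 2) → x=2 y=1 heading=E
3. straight(3) → x=5 y=1 heading=E
4. straight(3) → x=8 y=1 heading=E
no 3-step plan works, so 4 is optimal.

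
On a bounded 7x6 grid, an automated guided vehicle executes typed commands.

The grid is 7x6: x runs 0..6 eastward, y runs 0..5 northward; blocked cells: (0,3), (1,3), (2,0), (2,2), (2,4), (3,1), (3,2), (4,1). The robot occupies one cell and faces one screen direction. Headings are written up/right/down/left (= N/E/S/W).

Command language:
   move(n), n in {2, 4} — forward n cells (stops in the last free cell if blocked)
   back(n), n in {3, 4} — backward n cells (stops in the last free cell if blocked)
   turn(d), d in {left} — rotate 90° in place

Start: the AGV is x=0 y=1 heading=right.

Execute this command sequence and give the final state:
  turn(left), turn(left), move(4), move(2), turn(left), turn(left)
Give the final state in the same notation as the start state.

x=0 y=1 heading=right

t0: x=0 y=1 heading=right
1. turn(left) → x=0 y=1 heading=up
2. turn(left) → x=0 y=1 heading=left
3. move(4) → x=0 y=1 heading=left
4. move(2) → x=0 y=1 heading=left
5. turn(left) → x=0 y=1 heading=down
6. turn(left) → x=0 y=1 heading=right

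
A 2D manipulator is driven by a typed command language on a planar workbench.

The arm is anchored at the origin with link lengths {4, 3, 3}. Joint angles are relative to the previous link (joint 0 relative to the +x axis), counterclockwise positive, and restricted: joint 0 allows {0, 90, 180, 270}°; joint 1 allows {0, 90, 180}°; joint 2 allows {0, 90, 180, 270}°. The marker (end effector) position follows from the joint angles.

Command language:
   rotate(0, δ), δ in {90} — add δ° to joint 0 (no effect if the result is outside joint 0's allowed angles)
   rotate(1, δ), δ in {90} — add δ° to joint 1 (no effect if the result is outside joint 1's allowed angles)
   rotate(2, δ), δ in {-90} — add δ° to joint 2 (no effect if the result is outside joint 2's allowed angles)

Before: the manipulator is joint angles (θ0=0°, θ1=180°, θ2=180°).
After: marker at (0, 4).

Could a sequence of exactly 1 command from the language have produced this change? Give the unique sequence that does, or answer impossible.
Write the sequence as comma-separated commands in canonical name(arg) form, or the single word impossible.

from: joint angles (θ0=0°, θ1=180°, θ2=180°)
1. rotate(0, 90) → joint angles (θ0=90°, θ1=180°, θ2=180°)
no other 1-command option fits: unique.

rotate(0, 90)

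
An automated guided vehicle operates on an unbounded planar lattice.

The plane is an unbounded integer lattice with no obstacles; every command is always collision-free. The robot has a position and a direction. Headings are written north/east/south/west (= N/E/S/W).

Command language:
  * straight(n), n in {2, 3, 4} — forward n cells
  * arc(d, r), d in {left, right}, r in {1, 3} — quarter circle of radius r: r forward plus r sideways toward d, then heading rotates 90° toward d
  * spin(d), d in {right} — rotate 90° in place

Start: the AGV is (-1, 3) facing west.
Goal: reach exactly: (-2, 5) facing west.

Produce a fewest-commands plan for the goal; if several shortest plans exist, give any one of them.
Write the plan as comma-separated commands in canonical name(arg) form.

from: (-1, 3) facing west
[1] after arc(left, 1): (-2, 2) facing south
[2] after arc(left, 1): (-1, 1) facing east
[3] after arc(left, 3): (2, 4) facing north
[4] after arc(left, 1): (1, 5) facing west
[5] after straight(3): (-2, 5) facing west
minimal: 5 command(s), checked below 5.

arc(left, 1), arc(left, 1), arc(left, 3), arc(left, 1), straight(3)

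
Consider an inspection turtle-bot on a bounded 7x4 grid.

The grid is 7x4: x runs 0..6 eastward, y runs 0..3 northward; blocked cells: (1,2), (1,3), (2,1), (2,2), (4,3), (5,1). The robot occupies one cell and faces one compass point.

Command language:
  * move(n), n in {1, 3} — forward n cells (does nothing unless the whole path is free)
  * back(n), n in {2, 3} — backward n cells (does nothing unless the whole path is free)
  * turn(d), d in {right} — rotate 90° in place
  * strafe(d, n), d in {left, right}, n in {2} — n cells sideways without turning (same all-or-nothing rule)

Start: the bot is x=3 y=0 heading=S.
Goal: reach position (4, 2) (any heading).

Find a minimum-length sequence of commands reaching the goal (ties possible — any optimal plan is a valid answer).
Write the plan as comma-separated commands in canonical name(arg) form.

turn(right), move(1), back(2), strafe(right, 2)

begin: x=3 y=0 heading=S
t=1 turn(right) ⇒ x=3 y=0 heading=W
t=2 move(1) ⇒ x=2 y=0 heading=W
t=3 back(2) ⇒ x=4 y=0 heading=W
t=4 strafe(right, 2) ⇒ x=4 y=2 heading=W
shorter routes all fall short; 4 is best.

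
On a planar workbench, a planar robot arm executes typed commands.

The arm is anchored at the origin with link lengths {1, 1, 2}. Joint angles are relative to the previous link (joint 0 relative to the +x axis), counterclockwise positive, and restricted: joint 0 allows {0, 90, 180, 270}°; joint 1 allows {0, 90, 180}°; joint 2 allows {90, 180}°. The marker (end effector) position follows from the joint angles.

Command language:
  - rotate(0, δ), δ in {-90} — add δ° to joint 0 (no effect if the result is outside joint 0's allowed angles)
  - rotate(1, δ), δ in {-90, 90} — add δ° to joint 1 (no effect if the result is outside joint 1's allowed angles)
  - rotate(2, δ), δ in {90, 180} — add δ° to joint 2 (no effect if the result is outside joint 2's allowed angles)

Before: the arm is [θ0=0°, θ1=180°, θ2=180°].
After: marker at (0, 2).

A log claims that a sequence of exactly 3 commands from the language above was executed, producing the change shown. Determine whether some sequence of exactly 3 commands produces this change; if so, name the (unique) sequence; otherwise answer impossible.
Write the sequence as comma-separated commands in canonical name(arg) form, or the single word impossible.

rotate(0, -90), rotate(0, -90), rotate(0, -90)

from: [θ0=0°, θ1=180°, θ2=180°]
step 1 (rotate(0, -90)): [θ0=270°, θ1=180°, θ2=180°]
step 2 (rotate(0, -90)): [θ0=180°, θ1=180°, θ2=180°]
step 3 (rotate(0, -90)): [θ0=90°, θ1=180°, θ2=180°]
no other 3-command option fits: unique.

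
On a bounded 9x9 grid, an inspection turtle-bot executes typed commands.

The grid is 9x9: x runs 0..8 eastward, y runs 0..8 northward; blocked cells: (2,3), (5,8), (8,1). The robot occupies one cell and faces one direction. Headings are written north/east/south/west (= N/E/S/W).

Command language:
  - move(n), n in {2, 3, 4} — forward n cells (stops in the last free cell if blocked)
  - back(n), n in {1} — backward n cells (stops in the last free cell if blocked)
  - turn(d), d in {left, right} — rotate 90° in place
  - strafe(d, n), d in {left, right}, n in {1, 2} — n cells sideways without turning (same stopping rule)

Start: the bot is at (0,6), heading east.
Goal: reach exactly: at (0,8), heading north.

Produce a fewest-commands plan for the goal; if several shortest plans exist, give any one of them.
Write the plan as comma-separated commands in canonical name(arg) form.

start: at (0,6), heading east
t=1 strafe(left, 2) ⇒ at (0,8), heading east
t=2 turn(left) ⇒ at (0,8), heading north
shorter routes all fall short; 2 is best.

strafe(left, 2), turn(left)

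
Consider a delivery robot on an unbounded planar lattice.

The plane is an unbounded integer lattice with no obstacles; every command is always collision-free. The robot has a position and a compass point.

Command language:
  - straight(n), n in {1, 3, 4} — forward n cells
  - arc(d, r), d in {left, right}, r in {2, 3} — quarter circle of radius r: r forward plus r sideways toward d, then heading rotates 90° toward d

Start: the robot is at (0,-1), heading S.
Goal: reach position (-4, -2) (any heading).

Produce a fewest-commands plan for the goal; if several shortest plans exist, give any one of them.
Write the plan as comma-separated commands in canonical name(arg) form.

straight(1), arc(right, 2), arc(right, 2)

start: at (0,-1), heading S
1. straight(1) → at (0,-2), heading S
2. arc(right, 2) → at (-2,-4), heading W
3. arc(right, 2) → at (-4,-2), heading N
no 2-step plan works, so 3 is optimal.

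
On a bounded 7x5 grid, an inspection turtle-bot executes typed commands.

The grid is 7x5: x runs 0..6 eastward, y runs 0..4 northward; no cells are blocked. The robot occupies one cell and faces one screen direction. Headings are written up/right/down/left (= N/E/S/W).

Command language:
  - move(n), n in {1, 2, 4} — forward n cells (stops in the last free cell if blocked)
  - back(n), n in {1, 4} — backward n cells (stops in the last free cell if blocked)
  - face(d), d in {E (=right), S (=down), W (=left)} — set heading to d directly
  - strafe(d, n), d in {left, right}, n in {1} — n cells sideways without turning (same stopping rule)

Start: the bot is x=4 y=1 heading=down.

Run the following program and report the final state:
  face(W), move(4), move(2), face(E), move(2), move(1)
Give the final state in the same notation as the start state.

x=3 y=1 heading=right

from: x=4 y=1 heading=down
[1] after face(W): x=4 y=1 heading=left
[2] after move(4): x=0 y=1 heading=left
[3] after move(2): x=0 y=1 heading=left
[4] after face(E): x=0 y=1 heading=right
[5] after move(2): x=2 y=1 heading=right
[6] after move(1): x=3 y=1 heading=right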